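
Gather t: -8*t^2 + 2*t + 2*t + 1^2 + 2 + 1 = -8*t^2 + 4*t + 4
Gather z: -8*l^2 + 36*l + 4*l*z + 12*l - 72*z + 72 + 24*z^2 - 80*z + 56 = -8*l^2 + 48*l + 24*z^2 + z*(4*l - 152) + 128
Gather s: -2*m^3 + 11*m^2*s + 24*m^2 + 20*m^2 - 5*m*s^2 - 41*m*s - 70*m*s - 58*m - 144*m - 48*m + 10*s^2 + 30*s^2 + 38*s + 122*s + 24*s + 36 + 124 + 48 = -2*m^3 + 44*m^2 - 250*m + s^2*(40 - 5*m) + s*(11*m^2 - 111*m + 184) + 208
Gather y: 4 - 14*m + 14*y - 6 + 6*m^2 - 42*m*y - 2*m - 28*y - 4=6*m^2 - 16*m + y*(-42*m - 14) - 6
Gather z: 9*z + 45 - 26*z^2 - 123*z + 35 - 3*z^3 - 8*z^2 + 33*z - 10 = -3*z^3 - 34*z^2 - 81*z + 70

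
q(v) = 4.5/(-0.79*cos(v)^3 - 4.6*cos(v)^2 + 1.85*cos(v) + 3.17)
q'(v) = 4.5*(-2.37*sin(v)*cos(v)^2 - 9.2*sin(v)*cos(v) + 1.85*sin(v))/(-0.79*cos(v)^3 - 4.6*cos(v)^2 + 1.85*cos(v) + 3.17)^2 = (-10.665*cos(v)^2 - 41.4*cos(v) + 8.325)*sin(v)/(0.79*cos(v)^3 + 4.6*cos(v)^2 - 1.85*cos(v) - 3.17)^2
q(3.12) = -1.81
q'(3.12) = 0.14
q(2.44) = -7.83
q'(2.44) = 65.90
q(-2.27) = 15.82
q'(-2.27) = -288.95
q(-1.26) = 1.37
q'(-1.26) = 0.47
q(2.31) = 58.13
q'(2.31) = 3869.55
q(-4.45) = 1.88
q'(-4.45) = 3.09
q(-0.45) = 8.50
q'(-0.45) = 58.37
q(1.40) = 1.34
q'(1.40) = 0.09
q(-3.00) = -1.87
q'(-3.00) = -0.95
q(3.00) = -1.87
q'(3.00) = 0.95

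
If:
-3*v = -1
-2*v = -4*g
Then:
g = 1/6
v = 1/3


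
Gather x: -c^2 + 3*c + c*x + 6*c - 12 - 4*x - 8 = -c^2 + 9*c + x*(c - 4) - 20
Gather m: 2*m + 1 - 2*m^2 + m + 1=-2*m^2 + 3*m + 2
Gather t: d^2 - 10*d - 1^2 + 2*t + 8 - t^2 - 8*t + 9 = d^2 - 10*d - t^2 - 6*t + 16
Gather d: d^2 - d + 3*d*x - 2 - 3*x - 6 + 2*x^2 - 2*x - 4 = d^2 + d*(3*x - 1) + 2*x^2 - 5*x - 12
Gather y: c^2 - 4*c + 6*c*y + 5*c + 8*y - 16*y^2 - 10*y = c^2 + c - 16*y^2 + y*(6*c - 2)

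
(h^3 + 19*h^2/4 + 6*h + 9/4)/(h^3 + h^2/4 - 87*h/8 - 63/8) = 2*(h + 1)/(2*h - 7)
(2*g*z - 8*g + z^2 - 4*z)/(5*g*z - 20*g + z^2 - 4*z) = (2*g + z)/(5*g + z)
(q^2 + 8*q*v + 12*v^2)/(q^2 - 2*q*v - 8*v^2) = (q + 6*v)/(q - 4*v)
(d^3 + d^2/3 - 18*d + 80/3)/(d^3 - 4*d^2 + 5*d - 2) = (3*d^2 + 7*d - 40)/(3*(d^2 - 2*d + 1))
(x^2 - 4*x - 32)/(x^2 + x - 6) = (x^2 - 4*x - 32)/(x^2 + x - 6)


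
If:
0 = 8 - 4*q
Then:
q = 2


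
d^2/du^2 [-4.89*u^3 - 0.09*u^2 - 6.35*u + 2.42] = -29.34*u - 0.18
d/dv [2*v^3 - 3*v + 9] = 6*v^2 - 3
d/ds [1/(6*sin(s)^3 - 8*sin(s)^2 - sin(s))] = (-18*cos(s) + 16/tan(s) + cos(s)/sin(s)^2)/(6*sin(s)^2 - 8*sin(s) - 1)^2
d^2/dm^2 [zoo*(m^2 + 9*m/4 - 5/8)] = zoo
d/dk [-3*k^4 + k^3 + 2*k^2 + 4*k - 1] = -12*k^3 + 3*k^2 + 4*k + 4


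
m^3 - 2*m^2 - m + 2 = (m - 2)*(m - 1)*(m + 1)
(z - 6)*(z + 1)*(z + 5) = z^3 - 31*z - 30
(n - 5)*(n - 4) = n^2 - 9*n + 20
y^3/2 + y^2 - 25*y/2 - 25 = (y/2 + 1)*(y - 5)*(y + 5)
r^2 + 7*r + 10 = (r + 2)*(r + 5)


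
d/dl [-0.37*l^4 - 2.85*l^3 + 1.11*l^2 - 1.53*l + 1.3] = -1.48*l^3 - 8.55*l^2 + 2.22*l - 1.53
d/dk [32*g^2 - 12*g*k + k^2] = -12*g + 2*k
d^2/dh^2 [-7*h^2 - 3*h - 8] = -14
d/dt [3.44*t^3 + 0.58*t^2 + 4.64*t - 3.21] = 10.32*t^2 + 1.16*t + 4.64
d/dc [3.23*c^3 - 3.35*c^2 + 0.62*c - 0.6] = 9.69*c^2 - 6.7*c + 0.62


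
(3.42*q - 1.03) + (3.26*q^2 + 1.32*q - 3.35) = 3.26*q^2 + 4.74*q - 4.38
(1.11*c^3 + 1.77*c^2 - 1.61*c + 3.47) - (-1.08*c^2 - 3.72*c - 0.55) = 1.11*c^3 + 2.85*c^2 + 2.11*c + 4.02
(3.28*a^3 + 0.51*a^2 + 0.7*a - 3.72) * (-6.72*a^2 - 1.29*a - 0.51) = -22.0416*a^5 - 7.6584*a^4 - 7.0347*a^3 + 23.8353*a^2 + 4.4418*a + 1.8972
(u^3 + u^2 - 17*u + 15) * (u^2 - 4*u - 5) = u^5 - 3*u^4 - 26*u^3 + 78*u^2 + 25*u - 75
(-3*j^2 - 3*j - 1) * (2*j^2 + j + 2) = -6*j^4 - 9*j^3 - 11*j^2 - 7*j - 2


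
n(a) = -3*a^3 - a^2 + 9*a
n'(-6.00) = -303.00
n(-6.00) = 558.00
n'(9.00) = -738.00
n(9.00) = -2187.00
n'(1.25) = -7.56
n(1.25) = 3.83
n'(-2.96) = -63.93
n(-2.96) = 42.40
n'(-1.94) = -20.99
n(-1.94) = 0.68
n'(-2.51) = -42.68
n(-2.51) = 18.55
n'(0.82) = 1.31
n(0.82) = 5.05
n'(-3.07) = -69.68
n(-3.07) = 49.75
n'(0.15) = 8.50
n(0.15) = 1.32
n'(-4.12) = -135.53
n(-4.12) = 155.75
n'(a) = -9*a^2 - 2*a + 9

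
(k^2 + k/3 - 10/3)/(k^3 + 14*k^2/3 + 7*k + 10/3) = (3*k - 5)/(3*k^2 + 8*k + 5)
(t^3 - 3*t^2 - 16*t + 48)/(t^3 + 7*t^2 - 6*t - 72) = (t - 4)/(t + 6)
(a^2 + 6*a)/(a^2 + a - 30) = a/(a - 5)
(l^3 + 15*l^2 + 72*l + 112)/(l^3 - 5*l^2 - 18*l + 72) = (l^2 + 11*l + 28)/(l^2 - 9*l + 18)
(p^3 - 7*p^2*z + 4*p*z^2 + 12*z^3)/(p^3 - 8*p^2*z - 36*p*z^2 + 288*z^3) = (-p^2 + p*z + 2*z^2)/(-p^2 + 2*p*z + 48*z^2)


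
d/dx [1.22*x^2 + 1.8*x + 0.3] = 2.44*x + 1.8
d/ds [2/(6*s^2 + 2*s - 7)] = 4*(-6*s - 1)/(6*s^2 + 2*s - 7)^2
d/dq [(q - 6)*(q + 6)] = 2*q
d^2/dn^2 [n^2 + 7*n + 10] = 2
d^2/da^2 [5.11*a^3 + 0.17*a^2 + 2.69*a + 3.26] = 30.66*a + 0.34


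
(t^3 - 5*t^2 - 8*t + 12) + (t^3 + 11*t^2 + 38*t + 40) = 2*t^3 + 6*t^2 + 30*t + 52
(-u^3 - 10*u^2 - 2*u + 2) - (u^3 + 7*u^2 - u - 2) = -2*u^3 - 17*u^2 - u + 4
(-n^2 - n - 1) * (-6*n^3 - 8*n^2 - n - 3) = 6*n^5 + 14*n^4 + 15*n^3 + 12*n^2 + 4*n + 3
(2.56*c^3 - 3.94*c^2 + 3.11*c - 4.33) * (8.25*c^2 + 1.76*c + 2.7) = 21.12*c^5 - 27.9994*c^4 + 25.6351*c^3 - 40.8869*c^2 + 0.7762*c - 11.691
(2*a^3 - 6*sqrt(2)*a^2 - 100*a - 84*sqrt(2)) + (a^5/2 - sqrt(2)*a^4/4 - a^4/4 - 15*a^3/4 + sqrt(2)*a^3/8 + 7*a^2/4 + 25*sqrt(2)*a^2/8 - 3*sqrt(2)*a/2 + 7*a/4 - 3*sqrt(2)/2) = a^5/2 - sqrt(2)*a^4/4 - a^4/4 - 7*a^3/4 + sqrt(2)*a^3/8 - 23*sqrt(2)*a^2/8 + 7*a^2/4 - 393*a/4 - 3*sqrt(2)*a/2 - 171*sqrt(2)/2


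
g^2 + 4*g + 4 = (g + 2)^2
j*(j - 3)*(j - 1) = j^3 - 4*j^2 + 3*j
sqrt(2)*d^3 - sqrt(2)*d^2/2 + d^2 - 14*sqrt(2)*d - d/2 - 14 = (d - 4)*(d + 7/2)*(sqrt(2)*d + 1)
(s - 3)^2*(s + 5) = s^3 - s^2 - 21*s + 45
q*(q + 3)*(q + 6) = q^3 + 9*q^2 + 18*q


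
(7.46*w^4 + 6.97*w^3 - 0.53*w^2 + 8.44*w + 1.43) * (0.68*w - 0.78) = 5.0728*w^5 - 1.0792*w^4 - 5.797*w^3 + 6.1526*w^2 - 5.6108*w - 1.1154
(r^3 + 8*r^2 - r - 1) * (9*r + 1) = 9*r^4 + 73*r^3 - r^2 - 10*r - 1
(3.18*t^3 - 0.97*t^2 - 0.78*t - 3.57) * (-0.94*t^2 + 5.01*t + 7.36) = -2.9892*t^5 + 16.8436*t^4 + 19.2783*t^3 - 7.6912*t^2 - 23.6265*t - 26.2752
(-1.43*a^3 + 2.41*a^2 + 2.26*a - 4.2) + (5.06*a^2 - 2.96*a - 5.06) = -1.43*a^3 + 7.47*a^2 - 0.7*a - 9.26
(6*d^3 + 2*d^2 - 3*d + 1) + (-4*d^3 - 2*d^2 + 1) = 2*d^3 - 3*d + 2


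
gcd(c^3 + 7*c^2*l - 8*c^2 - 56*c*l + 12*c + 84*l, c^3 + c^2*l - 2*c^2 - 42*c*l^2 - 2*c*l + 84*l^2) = c^2 + 7*c*l - 2*c - 14*l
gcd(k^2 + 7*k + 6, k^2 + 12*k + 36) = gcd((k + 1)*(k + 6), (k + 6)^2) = k + 6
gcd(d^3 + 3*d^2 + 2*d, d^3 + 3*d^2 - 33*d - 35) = d + 1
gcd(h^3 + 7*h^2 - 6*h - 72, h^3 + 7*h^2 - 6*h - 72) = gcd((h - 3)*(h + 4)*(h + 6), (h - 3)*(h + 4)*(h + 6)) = h^3 + 7*h^2 - 6*h - 72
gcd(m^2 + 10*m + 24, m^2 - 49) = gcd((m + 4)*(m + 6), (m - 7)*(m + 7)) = 1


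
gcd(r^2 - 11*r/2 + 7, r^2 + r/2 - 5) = r - 2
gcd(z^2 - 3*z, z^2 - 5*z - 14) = 1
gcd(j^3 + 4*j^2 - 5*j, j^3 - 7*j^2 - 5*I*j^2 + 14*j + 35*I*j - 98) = 1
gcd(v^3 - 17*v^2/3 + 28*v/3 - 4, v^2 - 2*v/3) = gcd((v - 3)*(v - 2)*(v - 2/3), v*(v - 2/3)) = v - 2/3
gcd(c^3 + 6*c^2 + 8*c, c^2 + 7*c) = c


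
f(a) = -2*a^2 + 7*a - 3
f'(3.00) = -5.00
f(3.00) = 0.00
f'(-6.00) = 31.00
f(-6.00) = -117.00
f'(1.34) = 1.64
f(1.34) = 2.79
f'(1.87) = -0.48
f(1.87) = 3.10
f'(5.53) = -15.12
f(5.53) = -25.45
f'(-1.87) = 14.48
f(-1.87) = -23.08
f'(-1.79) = 14.16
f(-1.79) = -21.94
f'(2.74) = -3.96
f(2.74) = 1.16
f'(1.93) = -0.72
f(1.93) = 3.06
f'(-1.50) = 13.00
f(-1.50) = -18.00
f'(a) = 7 - 4*a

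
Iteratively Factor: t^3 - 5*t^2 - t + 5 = (t - 5)*(t^2 - 1) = (t - 5)*(t - 1)*(t + 1)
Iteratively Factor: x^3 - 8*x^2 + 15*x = (x - 5)*(x^2 - 3*x) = (x - 5)*(x - 3)*(x)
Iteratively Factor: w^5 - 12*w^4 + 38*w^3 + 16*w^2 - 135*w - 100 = (w - 5)*(w^4 - 7*w^3 + 3*w^2 + 31*w + 20) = (w - 5)^2*(w^3 - 2*w^2 - 7*w - 4) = (w - 5)^2*(w + 1)*(w^2 - 3*w - 4) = (w - 5)^2*(w + 1)^2*(w - 4)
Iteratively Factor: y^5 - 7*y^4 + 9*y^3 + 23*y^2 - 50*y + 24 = (y - 3)*(y^4 - 4*y^3 - 3*y^2 + 14*y - 8) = (y - 3)*(y + 2)*(y^3 - 6*y^2 + 9*y - 4) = (y - 3)*(y - 1)*(y + 2)*(y^2 - 5*y + 4) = (y - 3)*(y - 1)^2*(y + 2)*(y - 4)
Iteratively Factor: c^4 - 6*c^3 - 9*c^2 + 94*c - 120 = (c + 4)*(c^3 - 10*c^2 + 31*c - 30) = (c - 2)*(c + 4)*(c^2 - 8*c + 15) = (c - 5)*(c - 2)*(c + 4)*(c - 3)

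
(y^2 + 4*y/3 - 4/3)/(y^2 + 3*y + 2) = (y - 2/3)/(y + 1)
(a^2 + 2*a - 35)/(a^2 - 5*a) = (a + 7)/a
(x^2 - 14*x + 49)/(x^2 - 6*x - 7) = (x - 7)/(x + 1)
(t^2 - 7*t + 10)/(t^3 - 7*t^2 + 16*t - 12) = (t - 5)/(t^2 - 5*t + 6)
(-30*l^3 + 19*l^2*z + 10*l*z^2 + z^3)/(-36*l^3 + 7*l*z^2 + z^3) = (-5*l^2 + 4*l*z + z^2)/(-6*l^2 + l*z + z^2)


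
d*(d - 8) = d^2 - 8*d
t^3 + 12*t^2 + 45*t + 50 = (t + 2)*(t + 5)^2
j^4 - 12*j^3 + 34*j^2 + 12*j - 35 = (j - 7)*(j - 5)*(j - 1)*(j + 1)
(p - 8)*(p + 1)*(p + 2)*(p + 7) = p^4 + 2*p^3 - 57*p^2 - 170*p - 112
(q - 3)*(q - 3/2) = q^2 - 9*q/2 + 9/2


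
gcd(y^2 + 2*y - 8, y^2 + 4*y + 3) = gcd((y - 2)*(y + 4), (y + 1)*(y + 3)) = 1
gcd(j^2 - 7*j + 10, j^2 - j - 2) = j - 2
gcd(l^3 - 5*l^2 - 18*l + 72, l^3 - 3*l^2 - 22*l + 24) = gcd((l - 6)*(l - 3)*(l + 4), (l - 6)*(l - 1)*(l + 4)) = l^2 - 2*l - 24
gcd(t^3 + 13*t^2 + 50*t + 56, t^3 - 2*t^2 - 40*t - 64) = t^2 + 6*t + 8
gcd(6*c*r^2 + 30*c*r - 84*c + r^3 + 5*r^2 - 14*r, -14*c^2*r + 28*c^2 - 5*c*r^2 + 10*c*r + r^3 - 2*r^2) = r - 2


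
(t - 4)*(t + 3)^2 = t^3 + 2*t^2 - 15*t - 36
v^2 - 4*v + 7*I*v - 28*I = (v - 4)*(v + 7*I)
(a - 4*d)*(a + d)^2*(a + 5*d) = a^4 + 3*a^3*d - 17*a^2*d^2 - 39*a*d^3 - 20*d^4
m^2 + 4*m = m*(m + 4)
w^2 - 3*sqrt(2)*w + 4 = (w - 2*sqrt(2))*(w - sqrt(2))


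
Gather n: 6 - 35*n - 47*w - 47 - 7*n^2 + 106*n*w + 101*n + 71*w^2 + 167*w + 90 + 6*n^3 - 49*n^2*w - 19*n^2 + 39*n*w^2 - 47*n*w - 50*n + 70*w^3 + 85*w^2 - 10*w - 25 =6*n^3 + n^2*(-49*w - 26) + n*(39*w^2 + 59*w + 16) + 70*w^3 + 156*w^2 + 110*w + 24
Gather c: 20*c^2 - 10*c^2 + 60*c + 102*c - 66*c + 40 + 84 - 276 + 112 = 10*c^2 + 96*c - 40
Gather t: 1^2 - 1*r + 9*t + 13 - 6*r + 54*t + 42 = -7*r + 63*t + 56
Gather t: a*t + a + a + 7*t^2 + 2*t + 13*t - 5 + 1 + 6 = 2*a + 7*t^2 + t*(a + 15) + 2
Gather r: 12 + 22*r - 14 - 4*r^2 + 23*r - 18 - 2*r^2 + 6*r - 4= -6*r^2 + 51*r - 24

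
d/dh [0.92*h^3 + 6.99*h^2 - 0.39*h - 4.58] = 2.76*h^2 + 13.98*h - 0.39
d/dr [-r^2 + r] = 1 - 2*r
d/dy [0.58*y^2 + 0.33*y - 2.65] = 1.16*y + 0.33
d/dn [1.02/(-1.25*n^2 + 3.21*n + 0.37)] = (2.55*n - 3.2742)/(-1.25*n^2 + 3.21*n + 0.37)^2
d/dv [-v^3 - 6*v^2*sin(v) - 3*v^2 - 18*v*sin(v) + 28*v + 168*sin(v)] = -6*v^2*cos(v) - 3*v^2 - 12*v*sin(v) - 18*v*cos(v) - 6*v - 18*sin(v) + 168*cos(v) + 28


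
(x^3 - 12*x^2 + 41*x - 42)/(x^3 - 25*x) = (x^3 - 12*x^2 + 41*x - 42)/(x*(x^2 - 25))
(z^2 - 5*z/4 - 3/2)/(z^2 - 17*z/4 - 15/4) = (z - 2)/(z - 5)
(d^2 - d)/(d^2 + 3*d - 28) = d*(d - 1)/(d^2 + 3*d - 28)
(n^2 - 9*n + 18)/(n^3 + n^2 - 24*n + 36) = (n - 6)/(n^2 + 4*n - 12)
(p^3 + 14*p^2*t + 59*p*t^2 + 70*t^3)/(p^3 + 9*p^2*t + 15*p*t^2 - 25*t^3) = (p^2 + 9*p*t + 14*t^2)/(p^2 + 4*p*t - 5*t^2)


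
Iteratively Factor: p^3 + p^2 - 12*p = (p + 4)*(p^2 - 3*p) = (p - 3)*(p + 4)*(p)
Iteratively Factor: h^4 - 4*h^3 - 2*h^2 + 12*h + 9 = (h - 3)*(h^3 - h^2 - 5*h - 3) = (h - 3)*(h + 1)*(h^2 - 2*h - 3) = (h - 3)^2*(h + 1)*(h + 1)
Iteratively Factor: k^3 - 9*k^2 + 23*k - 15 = (k - 1)*(k^2 - 8*k + 15) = (k - 3)*(k - 1)*(k - 5)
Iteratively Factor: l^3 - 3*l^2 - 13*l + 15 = (l - 1)*(l^2 - 2*l - 15) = (l - 5)*(l - 1)*(l + 3)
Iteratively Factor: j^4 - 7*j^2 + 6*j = (j + 3)*(j^3 - 3*j^2 + 2*j) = (j - 2)*(j + 3)*(j^2 - j) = j*(j - 2)*(j + 3)*(j - 1)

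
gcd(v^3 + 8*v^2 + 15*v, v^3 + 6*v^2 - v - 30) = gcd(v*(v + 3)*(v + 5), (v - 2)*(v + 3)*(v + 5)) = v^2 + 8*v + 15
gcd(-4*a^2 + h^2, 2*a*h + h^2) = 2*a + h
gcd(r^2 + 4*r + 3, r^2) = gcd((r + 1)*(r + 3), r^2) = 1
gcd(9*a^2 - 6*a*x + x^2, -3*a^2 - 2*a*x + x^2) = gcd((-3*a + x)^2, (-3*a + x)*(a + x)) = -3*a + x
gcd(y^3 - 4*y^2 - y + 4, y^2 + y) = y + 1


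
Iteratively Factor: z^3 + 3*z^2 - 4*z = (z + 4)*(z^2 - z) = z*(z + 4)*(z - 1)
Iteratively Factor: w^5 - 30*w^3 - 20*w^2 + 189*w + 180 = (w + 3)*(w^4 - 3*w^3 - 21*w^2 + 43*w + 60) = (w - 3)*(w + 3)*(w^3 - 21*w - 20) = (w - 3)*(w + 3)*(w + 4)*(w^2 - 4*w - 5) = (w - 5)*(w - 3)*(w + 3)*(w + 4)*(w + 1)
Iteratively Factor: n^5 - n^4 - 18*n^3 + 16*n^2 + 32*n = (n)*(n^4 - n^3 - 18*n^2 + 16*n + 32) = n*(n - 4)*(n^3 + 3*n^2 - 6*n - 8) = n*(n - 4)*(n + 4)*(n^2 - n - 2) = n*(n - 4)*(n - 2)*(n + 4)*(n + 1)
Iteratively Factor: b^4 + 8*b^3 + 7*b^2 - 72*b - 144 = (b + 4)*(b^3 + 4*b^2 - 9*b - 36) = (b + 4)^2*(b^2 - 9) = (b - 3)*(b + 4)^2*(b + 3)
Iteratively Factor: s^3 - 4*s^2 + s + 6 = (s + 1)*(s^2 - 5*s + 6) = (s - 3)*(s + 1)*(s - 2)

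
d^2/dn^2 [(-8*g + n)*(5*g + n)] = 2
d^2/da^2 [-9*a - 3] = 0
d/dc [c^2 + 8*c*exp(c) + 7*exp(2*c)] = 8*c*exp(c) + 2*c + 14*exp(2*c) + 8*exp(c)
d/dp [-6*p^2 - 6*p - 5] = -12*p - 6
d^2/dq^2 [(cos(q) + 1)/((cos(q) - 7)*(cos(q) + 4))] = -(7*(cos(q)^2 - 1)^2 + cos(q)^5 + 157*cos(q)^3 + 45*cos(q)^2 + 550*cos(q) + 87)/((cos(q) - 7)^3*(cos(q) + 4)^3)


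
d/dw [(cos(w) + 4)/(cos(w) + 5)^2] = (cos(w) + 3)*sin(w)/(cos(w) + 5)^3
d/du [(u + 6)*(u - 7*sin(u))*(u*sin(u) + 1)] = (u + 6)*(u - 7*sin(u))*(u*cos(u) + sin(u)) - (u + 6)*(u*sin(u) + 1)*(7*cos(u) - 1) + (u - 7*sin(u))*(u*sin(u) + 1)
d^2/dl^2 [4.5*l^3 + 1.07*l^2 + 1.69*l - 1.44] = 27.0*l + 2.14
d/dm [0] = 0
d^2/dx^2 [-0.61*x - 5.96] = 0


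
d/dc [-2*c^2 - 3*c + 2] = -4*c - 3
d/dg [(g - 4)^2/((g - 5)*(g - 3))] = 2*(4 - g)/(g^4 - 16*g^3 + 94*g^2 - 240*g + 225)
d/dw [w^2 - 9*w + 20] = 2*w - 9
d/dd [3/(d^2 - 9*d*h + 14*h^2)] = 3*(-2*d + 9*h)/(d^2 - 9*d*h + 14*h^2)^2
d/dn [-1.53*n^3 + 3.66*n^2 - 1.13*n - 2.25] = -4.59*n^2 + 7.32*n - 1.13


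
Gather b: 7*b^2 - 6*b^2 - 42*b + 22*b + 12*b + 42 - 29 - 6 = b^2 - 8*b + 7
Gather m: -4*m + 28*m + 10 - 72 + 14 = 24*m - 48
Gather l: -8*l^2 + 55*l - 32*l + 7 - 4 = -8*l^2 + 23*l + 3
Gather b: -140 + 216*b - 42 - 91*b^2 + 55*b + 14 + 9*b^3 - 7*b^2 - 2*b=9*b^3 - 98*b^2 + 269*b - 168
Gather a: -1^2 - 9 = -10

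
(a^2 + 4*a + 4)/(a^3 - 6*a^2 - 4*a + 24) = (a + 2)/(a^2 - 8*a + 12)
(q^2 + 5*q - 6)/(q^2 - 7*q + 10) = (q^2 + 5*q - 6)/(q^2 - 7*q + 10)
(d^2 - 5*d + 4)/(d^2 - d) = (d - 4)/d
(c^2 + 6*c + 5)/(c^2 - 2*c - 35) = (c + 1)/(c - 7)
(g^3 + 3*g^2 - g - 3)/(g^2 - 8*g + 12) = (g^3 + 3*g^2 - g - 3)/(g^2 - 8*g + 12)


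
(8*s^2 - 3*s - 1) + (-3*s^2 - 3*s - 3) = 5*s^2 - 6*s - 4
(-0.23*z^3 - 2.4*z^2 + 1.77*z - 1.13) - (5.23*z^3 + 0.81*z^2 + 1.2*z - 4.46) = -5.46*z^3 - 3.21*z^2 + 0.57*z + 3.33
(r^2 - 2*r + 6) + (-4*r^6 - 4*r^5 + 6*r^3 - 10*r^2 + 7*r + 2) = -4*r^6 - 4*r^5 + 6*r^3 - 9*r^2 + 5*r + 8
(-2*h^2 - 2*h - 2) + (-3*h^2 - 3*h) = -5*h^2 - 5*h - 2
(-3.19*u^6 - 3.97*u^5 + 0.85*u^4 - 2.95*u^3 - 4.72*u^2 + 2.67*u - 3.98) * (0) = 0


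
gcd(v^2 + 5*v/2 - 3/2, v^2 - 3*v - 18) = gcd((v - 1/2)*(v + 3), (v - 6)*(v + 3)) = v + 3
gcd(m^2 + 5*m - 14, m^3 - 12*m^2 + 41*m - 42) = m - 2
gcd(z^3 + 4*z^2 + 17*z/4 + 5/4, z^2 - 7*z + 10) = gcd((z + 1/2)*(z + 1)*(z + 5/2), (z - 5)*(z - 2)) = 1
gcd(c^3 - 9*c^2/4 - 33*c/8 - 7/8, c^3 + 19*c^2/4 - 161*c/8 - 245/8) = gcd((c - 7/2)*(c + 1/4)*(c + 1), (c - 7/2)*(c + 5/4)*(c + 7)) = c - 7/2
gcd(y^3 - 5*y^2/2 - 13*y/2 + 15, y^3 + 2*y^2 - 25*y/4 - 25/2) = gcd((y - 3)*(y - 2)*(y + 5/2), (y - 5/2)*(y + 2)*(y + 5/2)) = y + 5/2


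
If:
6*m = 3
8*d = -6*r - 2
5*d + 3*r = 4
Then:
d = 5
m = 1/2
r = -7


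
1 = 1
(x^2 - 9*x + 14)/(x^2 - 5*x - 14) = (x - 2)/(x + 2)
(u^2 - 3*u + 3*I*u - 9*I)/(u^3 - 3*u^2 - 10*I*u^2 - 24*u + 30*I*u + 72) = (u + 3*I)/(u^2 - 10*I*u - 24)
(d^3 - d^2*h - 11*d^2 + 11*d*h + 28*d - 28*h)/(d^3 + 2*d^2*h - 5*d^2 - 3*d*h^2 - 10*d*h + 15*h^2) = (d^2 - 11*d + 28)/(d^2 + 3*d*h - 5*d - 15*h)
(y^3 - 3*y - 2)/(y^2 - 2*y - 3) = (y^2 - y - 2)/(y - 3)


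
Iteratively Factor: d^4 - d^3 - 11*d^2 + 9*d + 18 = (d - 3)*(d^3 + 2*d^2 - 5*d - 6) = (d - 3)*(d + 3)*(d^2 - d - 2) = (d - 3)*(d - 2)*(d + 3)*(d + 1)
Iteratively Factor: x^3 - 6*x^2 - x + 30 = (x - 3)*(x^2 - 3*x - 10) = (x - 3)*(x + 2)*(x - 5)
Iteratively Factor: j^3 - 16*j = (j)*(j^2 - 16) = j*(j - 4)*(j + 4)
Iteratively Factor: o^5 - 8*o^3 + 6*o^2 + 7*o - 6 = (o + 3)*(o^4 - 3*o^3 + o^2 + 3*o - 2) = (o - 2)*(o + 3)*(o^3 - o^2 - o + 1) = (o - 2)*(o + 1)*(o + 3)*(o^2 - 2*o + 1) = (o - 2)*(o - 1)*(o + 1)*(o + 3)*(o - 1)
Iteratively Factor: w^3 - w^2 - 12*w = (w)*(w^2 - w - 12) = w*(w + 3)*(w - 4)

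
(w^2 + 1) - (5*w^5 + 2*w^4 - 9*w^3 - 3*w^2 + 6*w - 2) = -5*w^5 - 2*w^4 + 9*w^3 + 4*w^2 - 6*w + 3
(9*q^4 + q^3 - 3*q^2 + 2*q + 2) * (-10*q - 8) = -90*q^5 - 82*q^4 + 22*q^3 + 4*q^2 - 36*q - 16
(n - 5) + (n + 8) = 2*n + 3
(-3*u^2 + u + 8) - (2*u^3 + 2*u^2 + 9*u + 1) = -2*u^3 - 5*u^2 - 8*u + 7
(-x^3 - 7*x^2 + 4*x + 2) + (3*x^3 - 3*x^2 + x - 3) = 2*x^3 - 10*x^2 + 5*x - 1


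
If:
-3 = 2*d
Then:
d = -3/2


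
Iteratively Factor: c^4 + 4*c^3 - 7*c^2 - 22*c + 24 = (c - 1)*(c^3 + 5*c^2 - 2*c - 24) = (c - 1)*(c + 3)*(c^2 + 2*c - 8) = (c - 1)*(c + 3)*(c + 4)*(c - 2)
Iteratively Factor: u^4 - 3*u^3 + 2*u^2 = (u - 2)*(u^3 - u^2) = u*(u - 2)*(u^2 - u) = u*(u - 2)*(u - 1)*(u)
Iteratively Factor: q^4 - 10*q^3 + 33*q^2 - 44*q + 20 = (q - 1)*(q^3 - 9*q^2 + 24*q - 20) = (q - 2)*(q - 1)*(q^2 - 7*q + 10) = (q - 5)*(q - 2)*(q - 1)*(q - 2)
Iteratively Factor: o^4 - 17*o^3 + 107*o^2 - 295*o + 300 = (o - 3)*(o^3 - 14*o^2 + 65*o - 100) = (o - 5)*(o - 3)*(o^2 - 9*o + 20) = (o - 5)^2*(o - 3)*(o - 4)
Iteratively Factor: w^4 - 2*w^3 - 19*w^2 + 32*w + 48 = (w + 1)*(w^3 - 3*w^2 - 16*w + 48) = (w + 1)*(w + 4)*(w^2 - 7*w + 12) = (w - 4)*(w + 1)*(w + 4)*(w - 3)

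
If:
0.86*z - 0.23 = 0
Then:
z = 0.27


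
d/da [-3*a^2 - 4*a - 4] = -6*a - 4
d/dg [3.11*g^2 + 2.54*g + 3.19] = 6.22*g + 2.54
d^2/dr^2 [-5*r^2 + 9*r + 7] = -10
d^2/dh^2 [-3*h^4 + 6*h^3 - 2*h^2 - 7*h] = -36*h^2 + 36*h - 4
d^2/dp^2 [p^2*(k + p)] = 2*k + 6*p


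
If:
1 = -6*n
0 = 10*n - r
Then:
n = -1/6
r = -5/3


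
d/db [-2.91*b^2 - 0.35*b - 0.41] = -5.82*b - 0.35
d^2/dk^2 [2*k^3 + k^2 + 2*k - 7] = 12*k + 2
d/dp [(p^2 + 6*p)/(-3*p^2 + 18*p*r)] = 2*(r + 1)/(p^2 - 12*p*r + 36*r^2)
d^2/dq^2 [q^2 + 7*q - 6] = 2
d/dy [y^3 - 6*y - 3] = 3*y^2 - 6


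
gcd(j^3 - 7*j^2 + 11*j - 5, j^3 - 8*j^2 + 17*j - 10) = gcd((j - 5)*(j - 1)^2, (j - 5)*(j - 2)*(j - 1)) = j^2 - 6*j + 5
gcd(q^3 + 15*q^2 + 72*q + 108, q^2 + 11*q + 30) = q + 6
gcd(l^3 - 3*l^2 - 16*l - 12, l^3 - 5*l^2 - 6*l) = l^2 - 5*l - 6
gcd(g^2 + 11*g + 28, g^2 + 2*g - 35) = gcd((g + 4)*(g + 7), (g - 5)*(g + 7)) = g + 7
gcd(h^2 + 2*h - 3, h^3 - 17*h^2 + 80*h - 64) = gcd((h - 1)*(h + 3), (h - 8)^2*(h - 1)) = h - 1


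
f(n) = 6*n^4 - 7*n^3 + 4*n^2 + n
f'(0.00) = 1.00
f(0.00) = 0.00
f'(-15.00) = -85844.00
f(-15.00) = 328260.00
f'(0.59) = 3.34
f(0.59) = 1.27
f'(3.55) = 838.48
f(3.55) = 693.73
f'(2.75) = 363.31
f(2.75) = 230.57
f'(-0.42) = -7.84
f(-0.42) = 0.99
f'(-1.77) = -212.04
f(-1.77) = 108.47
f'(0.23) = 2.02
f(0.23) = 0.37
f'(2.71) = 346.11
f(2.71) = 216.38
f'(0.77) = 5.67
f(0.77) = 2.06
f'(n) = 24*n^3 - 21*n^2 + 8*n + 1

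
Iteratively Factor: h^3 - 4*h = (h - 2)*(h^2 + 2*h) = (h - 2)*(h + 2)*(h)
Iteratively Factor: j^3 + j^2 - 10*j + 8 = (j + 4)*(j^2 - 3*j + 2) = (j - 1)*(j + 4)*(j - 2)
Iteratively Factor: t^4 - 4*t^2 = (t)*(t^3 - 4*t) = t*(t - 2)*(t^2 + 2*t) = t*(t - 2)*(t + 2)*(t)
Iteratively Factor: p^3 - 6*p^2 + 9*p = (p)*(p^2 - 6*p + 9) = p*(p - 3)*(p - 3)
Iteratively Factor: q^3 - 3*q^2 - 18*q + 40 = (q - 2)*(q^2 - q - 20) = (q - 2)*(q + 4)*(q - 5)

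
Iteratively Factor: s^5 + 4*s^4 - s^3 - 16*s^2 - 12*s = (s + 2)*(s^4 + 2*s^3 - 5*s^2 - 6*s) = (s - 2)*(s + 2)*(s^3 + 4*s^2 + 3*s) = (s - 2)*(s + 1)*(s + 2)*(s^2 + 3*s) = s*(s - 2)*(s + 1)*(s + 2)*(s + 3)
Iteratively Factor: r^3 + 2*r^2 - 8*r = (r)*(r^2 + 2*r - 8) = r*(r - 2)*(r + 4)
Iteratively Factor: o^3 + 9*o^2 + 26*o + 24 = (o + 4)*(o^2 + 5*o + 6) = (o + 3)*(o + 4)*(o + 2)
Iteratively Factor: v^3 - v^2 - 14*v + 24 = (v + 4)*(v^2 - 5*v + 6) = (v - 2)*(v + 4)*(v - 3)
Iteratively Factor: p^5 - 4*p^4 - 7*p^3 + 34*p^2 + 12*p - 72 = (p - 3)*(p^4 - p^3 - 10*p^2 + 4*p + 24) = (p - 3)*(p + 2)*(p^3 - 3*p^2 - 4*p + 12) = (p - 3)^2*(p + 2)*(p^2 - 4) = (p - 3)^2*(p - 2)*(p + 2)*(p + 2)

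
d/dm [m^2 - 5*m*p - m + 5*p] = 2*m - 5*p - 1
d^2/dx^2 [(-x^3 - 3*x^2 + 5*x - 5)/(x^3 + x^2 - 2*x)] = 2*(-2*x^6 + 9*x^5 - 33*x^4 - 35*x^3 + 15*x^2 + 30*x - 20)/(x^3*(x^6 + 3*x^5 - 3*x^4 - 11*x^3 + 6*x^2 + 12*x - 8))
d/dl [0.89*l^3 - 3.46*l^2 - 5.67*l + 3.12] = 2.67*l^2 - 6.92*l - 5.67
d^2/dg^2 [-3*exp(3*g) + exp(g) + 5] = -27*exp(3*g) + exp(g)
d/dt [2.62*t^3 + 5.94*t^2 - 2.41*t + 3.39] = 7.86*t^2 + 11.88*t - 2.41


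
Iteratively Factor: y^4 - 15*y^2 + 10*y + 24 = (y + 1)*(y^3 - y^2 - 14*y + 24) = (y + 1)*(y + 4)*(y^2 - 5*y + 6) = (y - 3)*(y + 1)*(y + 4)*(y - 2)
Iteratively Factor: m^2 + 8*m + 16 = (m + 4)*(m + 4)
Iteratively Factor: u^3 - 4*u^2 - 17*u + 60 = (u - 5)*(u^2 + u - 12) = (u - 5)*(u - 3)*(u + 4)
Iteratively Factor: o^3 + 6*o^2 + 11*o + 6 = (o + 1)*(o^2 + 5*o + 6) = (o + 1)*(o + 3)*(o + 2)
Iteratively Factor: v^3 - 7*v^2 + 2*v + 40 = (v - 4)*(v^2 - 3*v - 10) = (v - 5)*(v - 4)*(v + 2)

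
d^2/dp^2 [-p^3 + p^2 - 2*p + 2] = 2 - 6*p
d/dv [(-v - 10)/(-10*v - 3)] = -97/(10*v + 3)^2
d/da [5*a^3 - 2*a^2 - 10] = a*(15*a - 4)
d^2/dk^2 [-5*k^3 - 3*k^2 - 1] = -30*k - 6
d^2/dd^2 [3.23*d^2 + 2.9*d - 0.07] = 6.46000000000000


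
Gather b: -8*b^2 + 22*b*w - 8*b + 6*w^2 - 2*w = -8*b^2 + b*(22*w - 8) + 6*w^2 - 2*w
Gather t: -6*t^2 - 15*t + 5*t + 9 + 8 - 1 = -6*t^2 - 10*t + 16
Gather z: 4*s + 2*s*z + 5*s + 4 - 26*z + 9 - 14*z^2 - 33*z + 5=9*s - 14*z^2 + z*(2*s - 59) + 18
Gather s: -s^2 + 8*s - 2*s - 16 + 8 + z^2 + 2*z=-s^2 + 6*s + z^2 + 2*z - 8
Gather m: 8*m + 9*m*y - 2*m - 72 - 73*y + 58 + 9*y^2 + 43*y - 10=m*(9*y + 6) + 9*y^2 - 30*y - 24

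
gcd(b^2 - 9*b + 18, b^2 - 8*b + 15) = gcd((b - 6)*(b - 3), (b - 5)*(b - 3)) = b - 3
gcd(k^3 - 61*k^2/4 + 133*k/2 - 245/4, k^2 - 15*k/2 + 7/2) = k - 7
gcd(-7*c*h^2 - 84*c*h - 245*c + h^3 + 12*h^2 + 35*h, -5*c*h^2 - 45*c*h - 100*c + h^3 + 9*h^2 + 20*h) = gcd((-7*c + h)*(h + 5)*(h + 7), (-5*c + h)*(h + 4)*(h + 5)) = h + 5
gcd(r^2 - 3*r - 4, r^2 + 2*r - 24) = r - 4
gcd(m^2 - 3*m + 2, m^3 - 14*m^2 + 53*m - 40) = m - 1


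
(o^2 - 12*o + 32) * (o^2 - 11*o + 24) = o^4 - 23*o^3 + 188*o^2 - 640*o + 768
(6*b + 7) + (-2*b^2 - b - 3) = -2*b^2 + 5*b + 4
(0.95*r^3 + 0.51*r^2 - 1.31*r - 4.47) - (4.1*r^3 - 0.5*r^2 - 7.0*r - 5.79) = -3.15*r^3 + 1.01*r^2 + 5.69*r + 1.32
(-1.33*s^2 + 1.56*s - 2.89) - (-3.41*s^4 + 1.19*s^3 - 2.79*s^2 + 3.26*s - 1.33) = 3.41*s^4 - 1.19*s^3 + 1.46*s^2 - 1.7*s - 1.56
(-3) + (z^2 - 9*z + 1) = z^2 - 9*z - 2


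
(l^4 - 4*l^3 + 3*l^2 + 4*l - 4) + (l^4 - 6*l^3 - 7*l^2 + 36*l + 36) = 2*l^4 - 10*l^3 - 4*l^2 + 40*l + 32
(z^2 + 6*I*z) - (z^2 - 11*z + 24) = 11*z + 6*I*z - 24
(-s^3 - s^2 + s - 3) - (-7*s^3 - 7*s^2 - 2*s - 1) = 6*s^3 + 6*s^2 + 3*s - 2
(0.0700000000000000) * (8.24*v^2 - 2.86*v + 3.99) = 0.5768*v^2 - 0.2002*v + 0.2793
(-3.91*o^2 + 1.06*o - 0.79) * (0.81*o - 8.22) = -3.1671*o^3 + 32.9988*o^2 - 9.3531*o + 6.4938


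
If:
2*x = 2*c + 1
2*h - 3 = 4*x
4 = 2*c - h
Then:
No Solution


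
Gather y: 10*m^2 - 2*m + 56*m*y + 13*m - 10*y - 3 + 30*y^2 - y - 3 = 10*m^2 + 11*m + 30*y^2 + y*(56*m - 11) - 6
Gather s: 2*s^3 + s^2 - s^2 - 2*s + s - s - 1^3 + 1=2*s^3 - 2*s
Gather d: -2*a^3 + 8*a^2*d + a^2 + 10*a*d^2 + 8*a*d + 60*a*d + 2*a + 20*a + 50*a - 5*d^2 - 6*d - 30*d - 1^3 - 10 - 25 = -2*a^3 + a^2 + 72*a + d^2*(10*a - 5) + d*(8*a^2 + 68*a - 36) - 36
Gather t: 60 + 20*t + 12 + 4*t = 24*t + 72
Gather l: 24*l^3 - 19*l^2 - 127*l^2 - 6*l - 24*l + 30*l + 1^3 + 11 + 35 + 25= 24*l^3 - 146*l^2 + 72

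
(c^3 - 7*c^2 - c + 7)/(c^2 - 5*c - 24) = (-c^3 + 7*c^2 + c - 7)/(-c^2 + 5*c + 24)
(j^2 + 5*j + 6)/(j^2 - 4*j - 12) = (j + 3)/(j - 6)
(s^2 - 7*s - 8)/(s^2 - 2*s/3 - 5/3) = 3*(s - 8)/(3*s - 5)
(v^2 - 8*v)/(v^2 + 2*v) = (v - 8)/(v + 2)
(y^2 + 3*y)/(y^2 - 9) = y/(y - 3)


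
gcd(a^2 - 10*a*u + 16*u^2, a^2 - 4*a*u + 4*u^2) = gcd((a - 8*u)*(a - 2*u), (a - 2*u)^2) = -a + 2*u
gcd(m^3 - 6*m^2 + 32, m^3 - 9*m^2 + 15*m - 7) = 1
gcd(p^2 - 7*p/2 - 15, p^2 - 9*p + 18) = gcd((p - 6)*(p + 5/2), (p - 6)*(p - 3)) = p - 6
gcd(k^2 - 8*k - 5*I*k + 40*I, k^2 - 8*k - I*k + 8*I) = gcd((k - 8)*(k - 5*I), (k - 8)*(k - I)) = k - 8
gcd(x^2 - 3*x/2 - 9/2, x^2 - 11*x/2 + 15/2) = x - 3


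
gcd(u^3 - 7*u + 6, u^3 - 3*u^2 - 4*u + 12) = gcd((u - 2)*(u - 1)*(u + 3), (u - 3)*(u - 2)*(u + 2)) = u - 2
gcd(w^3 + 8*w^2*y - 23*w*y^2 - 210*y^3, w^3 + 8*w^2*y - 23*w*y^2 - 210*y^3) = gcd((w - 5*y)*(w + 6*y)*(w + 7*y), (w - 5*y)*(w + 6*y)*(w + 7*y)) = -w^3 - 8*w^2*y + 23*w*y^2 + 210*y^3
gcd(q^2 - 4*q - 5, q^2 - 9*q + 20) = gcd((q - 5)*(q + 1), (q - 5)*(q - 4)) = q - 5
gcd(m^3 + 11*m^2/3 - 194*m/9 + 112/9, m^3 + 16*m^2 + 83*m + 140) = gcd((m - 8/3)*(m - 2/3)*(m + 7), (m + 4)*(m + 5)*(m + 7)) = m + 7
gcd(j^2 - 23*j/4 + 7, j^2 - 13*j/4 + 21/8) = j - 7/4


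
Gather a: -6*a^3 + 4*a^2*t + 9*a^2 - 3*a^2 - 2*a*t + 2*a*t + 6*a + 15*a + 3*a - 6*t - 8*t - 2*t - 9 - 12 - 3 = -6*a^3 + a^2*(4*t + 6) + 24*a - 16*t - 24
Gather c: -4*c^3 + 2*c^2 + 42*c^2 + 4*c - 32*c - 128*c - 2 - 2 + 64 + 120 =-4*c^3 + 44*c^2 - 156*c + 180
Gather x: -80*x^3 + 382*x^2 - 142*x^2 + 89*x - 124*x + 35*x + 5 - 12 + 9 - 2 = -80*x^3 + 240*x^2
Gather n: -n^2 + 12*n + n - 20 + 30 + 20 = -n^2 + 13*n + 30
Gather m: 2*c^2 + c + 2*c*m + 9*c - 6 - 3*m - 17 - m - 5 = 2*c^2 + 10*c + m*(2*c - 4) - 28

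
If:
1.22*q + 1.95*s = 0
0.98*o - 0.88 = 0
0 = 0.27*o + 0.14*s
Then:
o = 0.90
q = 2.77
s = -1.73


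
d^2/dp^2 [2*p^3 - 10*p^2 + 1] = 12*p - 20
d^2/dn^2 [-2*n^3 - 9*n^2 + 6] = -12*n - 18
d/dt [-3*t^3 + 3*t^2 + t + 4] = -9*t^2 + 6*t + 1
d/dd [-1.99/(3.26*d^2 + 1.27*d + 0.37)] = (12.9748*d + 2.5273)/(3.26*d^2 + 1.27*d + 0.37)^2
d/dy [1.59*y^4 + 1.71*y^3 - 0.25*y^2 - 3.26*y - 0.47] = 6.36*y^3 + 5.13*y^2 - 0.5*y - 3.26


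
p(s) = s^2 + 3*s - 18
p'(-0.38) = 2.24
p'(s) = 2*s + 3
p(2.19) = -6.63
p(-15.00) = 162.00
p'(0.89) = 4.78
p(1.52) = -11.13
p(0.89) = -14.54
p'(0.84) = 4.68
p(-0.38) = -19.00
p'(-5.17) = -7.34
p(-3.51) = -16.21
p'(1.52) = 6.04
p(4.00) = 10.00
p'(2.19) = 7.38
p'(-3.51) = -4.02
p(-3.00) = -18.00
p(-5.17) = -6.78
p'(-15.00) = -27.00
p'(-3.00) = -3.00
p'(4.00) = 11.00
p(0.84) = -14.77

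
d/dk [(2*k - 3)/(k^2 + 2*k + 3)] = 2*(-k^2 + 3*k + 6)/(k^4 + 4*k^3 + 10*k^2 + 12*k + 9)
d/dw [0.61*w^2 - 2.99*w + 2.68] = 1.22*w - 2.99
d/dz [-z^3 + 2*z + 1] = 2 - 3*z^2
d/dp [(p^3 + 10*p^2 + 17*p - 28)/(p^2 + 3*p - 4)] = 1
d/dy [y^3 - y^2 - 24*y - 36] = 3*y^2 - 2*y - 24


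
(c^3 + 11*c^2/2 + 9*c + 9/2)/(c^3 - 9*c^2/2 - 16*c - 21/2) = (c + 3)/(c - 7)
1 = 1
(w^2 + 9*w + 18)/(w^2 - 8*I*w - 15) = (w^2 + 9*w + 18)/(w^2 - 8*I*w - 15)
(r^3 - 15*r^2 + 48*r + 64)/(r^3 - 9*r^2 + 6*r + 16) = (r - 8)/(r - 2)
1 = 1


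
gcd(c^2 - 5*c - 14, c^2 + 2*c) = c + 2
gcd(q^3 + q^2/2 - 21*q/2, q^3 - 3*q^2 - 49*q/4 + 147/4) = q^2 + q/2 - 21/2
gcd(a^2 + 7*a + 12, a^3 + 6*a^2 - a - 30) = a + 3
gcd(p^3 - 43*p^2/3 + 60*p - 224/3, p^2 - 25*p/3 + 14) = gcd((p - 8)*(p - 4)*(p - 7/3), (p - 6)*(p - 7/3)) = p - 7/3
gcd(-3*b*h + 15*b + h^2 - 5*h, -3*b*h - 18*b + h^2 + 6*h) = 3*b - h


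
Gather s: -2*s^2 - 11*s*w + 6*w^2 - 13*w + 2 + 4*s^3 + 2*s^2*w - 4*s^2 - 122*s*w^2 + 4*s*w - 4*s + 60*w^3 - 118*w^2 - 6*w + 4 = 4*s^3 + s^2*(2*w - 6) + s*(-122*w^2 - 7*w - 4) + 60*w^3 - 112*w^2 - 19*w + 6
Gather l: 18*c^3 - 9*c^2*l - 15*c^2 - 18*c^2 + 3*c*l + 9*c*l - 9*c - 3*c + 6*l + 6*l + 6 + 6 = 18*c^3 - 33*c^2 - 12*c + l*(-9*c^2 + 12*c + 12) + 12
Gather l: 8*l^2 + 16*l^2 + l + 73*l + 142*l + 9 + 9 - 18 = 24*l^2 + 216*l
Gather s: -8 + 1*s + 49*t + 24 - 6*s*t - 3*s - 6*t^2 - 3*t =s*(-6*t - 2) - 6*t^2 + 46*t + 16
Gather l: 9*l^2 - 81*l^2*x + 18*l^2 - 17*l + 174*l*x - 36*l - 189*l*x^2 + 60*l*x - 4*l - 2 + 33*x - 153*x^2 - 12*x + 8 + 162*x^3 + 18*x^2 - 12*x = l^2*(27 - 81*x) + l*(-189*x^2 + 234*x - 57) + 162*x^3 - 135*x^2 + 9*x + 6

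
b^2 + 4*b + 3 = (b + 1)*(b + 3)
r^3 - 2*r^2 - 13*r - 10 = (r - 5)*(r + 1)*(r + 2)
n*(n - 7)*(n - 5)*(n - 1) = n^4 - 13*n^3 + 47*n^2 - 35*n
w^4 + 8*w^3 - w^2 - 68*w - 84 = (w - 3)*(w + 2)^2*(w + 7)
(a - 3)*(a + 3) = a^2 - 9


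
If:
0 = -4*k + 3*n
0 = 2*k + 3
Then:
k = -3/2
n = -2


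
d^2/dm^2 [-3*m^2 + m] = -6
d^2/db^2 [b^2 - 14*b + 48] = 2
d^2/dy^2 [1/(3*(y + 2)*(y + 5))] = 2*((y + 2)^2 + (y + 2)*(y + 5) + (y + 5)^2)/(3*(y + 2)^3*(y + 5)^3)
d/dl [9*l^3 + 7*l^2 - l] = 27*l^2 + 14*l - 1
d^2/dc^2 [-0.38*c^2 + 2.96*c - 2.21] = -0.760000000000000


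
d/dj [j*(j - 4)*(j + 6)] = 3*j^2 + 4*j - 24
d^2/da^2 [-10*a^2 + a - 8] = -20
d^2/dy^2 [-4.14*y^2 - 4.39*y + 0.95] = -8.28000000000000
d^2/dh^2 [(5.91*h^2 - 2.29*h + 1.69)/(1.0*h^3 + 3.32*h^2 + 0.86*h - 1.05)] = (11.82*h^6 - 13.7399999999998*h^5 - 55.8324*h^4 + 96.357544*h^3 + 215.247096*h^2 - 8.298912*h + 23.178338)/(1.0*h^9 + 9.96*h^8 + 35.6472*h^7 + 50.575568*h^6 + 9.740592*h^5 - 32.772144*h^4 - 14.044204*h^3 + 8.65116*h^2 + 2.84445*h - 1.157625)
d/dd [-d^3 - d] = -3*d^2 - 1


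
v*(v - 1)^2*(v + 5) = v^4 + 3*v^3 - 9*v^2 + 5*v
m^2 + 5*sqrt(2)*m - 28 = (m - 2*sqrt(2))*(m + 7*sqrt(2))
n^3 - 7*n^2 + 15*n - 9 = (n - 3)^2*(n - 1)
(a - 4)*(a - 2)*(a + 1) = a^3 - 5*a^2 + 2*a + 8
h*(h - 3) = h^2 - 3*h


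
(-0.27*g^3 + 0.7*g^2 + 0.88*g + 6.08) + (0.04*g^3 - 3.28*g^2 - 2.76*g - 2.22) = -0.23*g^3 - 2.58*g^2 - 1.88*g + 3.86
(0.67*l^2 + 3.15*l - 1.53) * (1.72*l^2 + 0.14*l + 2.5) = 1.1524*l^4 + 5.5118*l^3 - 0.5156*l^2 + 7.6608*l - 3.825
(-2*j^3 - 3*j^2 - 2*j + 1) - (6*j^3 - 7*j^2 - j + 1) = -8*j^3 + 4*j^2 - j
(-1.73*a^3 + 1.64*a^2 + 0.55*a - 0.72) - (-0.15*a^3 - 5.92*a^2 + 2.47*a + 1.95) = -1.58*a^3 + 7.56*a^2 - 1.92*a - 2.67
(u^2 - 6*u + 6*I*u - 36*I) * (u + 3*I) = u^3 - 6*u^2 + 9*I*u^2 - 18*u - 54*I*u + 108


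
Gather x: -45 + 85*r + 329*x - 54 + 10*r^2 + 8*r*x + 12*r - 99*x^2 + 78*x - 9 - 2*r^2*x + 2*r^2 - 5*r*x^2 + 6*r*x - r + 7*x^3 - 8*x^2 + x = 12*r^2 + 96*r + 7*x^3 + x^2*(-5*r - 107) + x*(-2*r^2 + 14*r + 408) - 108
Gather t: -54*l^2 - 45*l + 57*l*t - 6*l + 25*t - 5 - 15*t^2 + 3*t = -54*l^2 - 51*l - 15*t^2 + t*(57*l + 28) - 5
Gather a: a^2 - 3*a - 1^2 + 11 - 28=a^2 - 3*a - 18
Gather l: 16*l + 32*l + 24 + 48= 48*l + 72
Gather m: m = m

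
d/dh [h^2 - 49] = 2*h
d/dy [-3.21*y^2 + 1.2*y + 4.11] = 1.2 - 6.42*y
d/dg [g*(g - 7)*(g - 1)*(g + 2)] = 4*g^3 - 18*g^2 - 18*g + 14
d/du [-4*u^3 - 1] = -12*u^2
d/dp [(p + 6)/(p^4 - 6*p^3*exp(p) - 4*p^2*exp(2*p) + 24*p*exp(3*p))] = (p*(p^3 - 6*p^2*exp(p) - 4*p*exp(2*p) + 24*exp(3*p)) + 2*(p + 6)*(3*p^3*exp(p) - 2*p^3 + 4*p^2*exp(2*p) + 9*p^2*exp(p) - 36*p*exp(3*p) + 4*p*exp(2*p) - 12*exp(3*p)))/(p^2*(p^3 - 6*p^2*exp(p) - 4*p*exp(2*p) + 24*exp(3*p))^2)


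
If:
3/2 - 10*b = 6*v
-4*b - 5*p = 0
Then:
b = 3/20 - 3*v/5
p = 12*v/25 - 3/25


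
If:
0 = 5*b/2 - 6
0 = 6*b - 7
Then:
No Solution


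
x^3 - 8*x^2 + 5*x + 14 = (x - 7)*(x - 2)*(x + 1)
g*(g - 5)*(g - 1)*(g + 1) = g^4 - 5*g^3 - g^2 + 5*g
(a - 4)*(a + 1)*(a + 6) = a^3 + 3*a^2 - 22*a - 24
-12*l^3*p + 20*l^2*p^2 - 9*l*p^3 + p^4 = p*(-6*l + p)*(-2*l + p)*(-l + p)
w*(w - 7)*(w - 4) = w^3 - 11*w^2 + 28*w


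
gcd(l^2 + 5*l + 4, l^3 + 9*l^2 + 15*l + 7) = l + 1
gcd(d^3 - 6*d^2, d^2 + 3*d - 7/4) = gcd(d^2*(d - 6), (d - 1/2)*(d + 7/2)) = 1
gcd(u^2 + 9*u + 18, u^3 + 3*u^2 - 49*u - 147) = u + 3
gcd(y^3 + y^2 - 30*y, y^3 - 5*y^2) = y^2 - 5*y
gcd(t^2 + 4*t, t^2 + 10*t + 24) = t + 4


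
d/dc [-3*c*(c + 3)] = -6*c - 9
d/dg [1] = 0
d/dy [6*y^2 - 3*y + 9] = 12*y - 3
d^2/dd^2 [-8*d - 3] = 0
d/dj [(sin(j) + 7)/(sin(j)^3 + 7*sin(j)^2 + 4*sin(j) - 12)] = -2*(sin(j)^3 + 14*sin(j)^2 + 49*sin(j) + 20)*cos(j)/(sin(j)^3 + 7*sin(j)^2 + 4*sin(j) - 12)^2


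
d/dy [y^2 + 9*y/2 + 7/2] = 2*y + 9/2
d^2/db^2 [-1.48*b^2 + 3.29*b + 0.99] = -2.96000000000000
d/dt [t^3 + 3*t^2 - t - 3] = 3*t^2 + 6*t - 1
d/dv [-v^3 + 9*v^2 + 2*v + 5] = -3*v^2 + 18*v + 2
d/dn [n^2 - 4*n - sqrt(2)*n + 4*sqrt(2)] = 2*n - 4 - sqrt(2)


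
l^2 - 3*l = l*(l - 3)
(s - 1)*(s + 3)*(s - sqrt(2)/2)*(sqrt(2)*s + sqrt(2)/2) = sqrt(2)*s^4 - s^3 + 5*sqrt(2)*s^3/2 - 2*sqrt(2)*s^2 - 5*s^2/2 - 3*sqrt(2)*s/2 + 2*s + 3/2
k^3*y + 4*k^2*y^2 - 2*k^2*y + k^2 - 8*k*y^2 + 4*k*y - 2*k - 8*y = (k - 2)*(k + 4*y)*(k*y + 1)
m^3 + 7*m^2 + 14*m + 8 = (m + 1)*(m + 2)*(m + 4)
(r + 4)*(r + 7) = r^2 + 11*r + 28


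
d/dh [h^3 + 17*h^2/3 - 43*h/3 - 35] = 3*h^2 + 34*h/3 - 43/3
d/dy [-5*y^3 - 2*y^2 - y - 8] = -15*y^2 - 4*y - 1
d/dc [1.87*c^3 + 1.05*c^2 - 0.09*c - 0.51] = 5.61*c^2 + 2.1*c - 0.09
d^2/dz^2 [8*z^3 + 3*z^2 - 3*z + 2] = 48*z + 6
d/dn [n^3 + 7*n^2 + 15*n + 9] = 3*n^2 + 14*n + 15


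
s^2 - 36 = (s - 6)*(s + 6)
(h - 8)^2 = h^2 - 16*h + 64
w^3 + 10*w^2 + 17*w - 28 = (w - 1)*(w + 4)*(w + 7)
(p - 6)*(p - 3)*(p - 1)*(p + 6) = p^4 - 4*p^3 - 33*p^2 + 144*p - 108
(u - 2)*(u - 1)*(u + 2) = u^3 - u^2 - 4*u + 4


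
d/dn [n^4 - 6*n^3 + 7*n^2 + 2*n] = 4*n^3 - 18*n^2 + 14*n + 2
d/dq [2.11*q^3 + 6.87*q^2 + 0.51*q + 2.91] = 6.33*q^2 + 13.74*q + 0.51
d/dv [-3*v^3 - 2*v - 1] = -9*v^2 - 2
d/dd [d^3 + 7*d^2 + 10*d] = 3*d^2 + 14*d + 10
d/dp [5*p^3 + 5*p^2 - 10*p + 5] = 15*p^2 + 10*p - 10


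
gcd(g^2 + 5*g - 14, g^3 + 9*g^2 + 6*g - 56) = g^2 + 5*g - 14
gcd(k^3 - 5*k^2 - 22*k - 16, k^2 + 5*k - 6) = 1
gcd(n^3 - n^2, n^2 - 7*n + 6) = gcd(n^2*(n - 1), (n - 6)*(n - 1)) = n - 1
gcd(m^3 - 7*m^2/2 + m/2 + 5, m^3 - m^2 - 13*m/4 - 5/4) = m^2 - 3*m/2 - 5/2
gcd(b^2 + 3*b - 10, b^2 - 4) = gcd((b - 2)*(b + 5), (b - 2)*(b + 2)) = b - 2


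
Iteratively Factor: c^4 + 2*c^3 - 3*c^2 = (c)*(c^3 + 2*c^2 - 3*c) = c^2*(c^2 + 2*c - 3) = c^2*(c + 3)*(c - 1)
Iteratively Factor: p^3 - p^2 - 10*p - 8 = (p + 1)*(p^2 - 2*p - 8) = (p - 4)*(p + 1)*(p + 2)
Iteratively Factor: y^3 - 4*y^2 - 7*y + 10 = (y - 1)*(y^2 - 3*y - 10) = (y - 1)*(y + 2)*(y - 5)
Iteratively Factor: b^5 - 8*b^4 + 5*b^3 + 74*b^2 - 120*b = (b - 4)*(b^4 - 4*b^3 - 11*b^2 + 30*b) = (b - 4)*(b + 3)*(b^3 - 7*b^2 + 10*b) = b*(b - 4)*(b + 3)*(b^2 - 7*b + 10) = b*(b - 4)*(b - 2)*(b + 3)*(b - 5)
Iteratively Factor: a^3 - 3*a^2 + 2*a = (a)*(a^2 - 3*a + 2) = a*(a - 2)*(a - 1)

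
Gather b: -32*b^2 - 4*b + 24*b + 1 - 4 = -32*b^2 + 20*b - 3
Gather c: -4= -4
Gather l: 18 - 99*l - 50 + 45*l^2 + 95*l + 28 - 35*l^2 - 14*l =10*l^2 - 18*l - 4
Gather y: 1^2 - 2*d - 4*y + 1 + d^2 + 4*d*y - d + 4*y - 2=d^2 + 4*d*y - 3*d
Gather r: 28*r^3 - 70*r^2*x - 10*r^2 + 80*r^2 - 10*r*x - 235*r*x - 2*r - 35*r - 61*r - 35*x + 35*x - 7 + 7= 28*r^3 + r^2*(70 - 70*x) + r*(-245*x - 98)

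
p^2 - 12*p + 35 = (p - 7)*(p - 5)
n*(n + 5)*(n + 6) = n^3 + 11*n^2 + 30*n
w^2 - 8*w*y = w*(w - 8*y)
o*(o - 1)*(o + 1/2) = o^3 - o^2/2 - o/2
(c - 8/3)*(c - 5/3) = c^2 - 13*c/3 + 40/9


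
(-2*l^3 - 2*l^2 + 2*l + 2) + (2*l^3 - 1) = -2*l^2 + 2*l + 1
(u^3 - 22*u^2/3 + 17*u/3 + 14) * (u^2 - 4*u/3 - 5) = u^5 - 26*u^4/3 + 94*u^3/9 + 388*u^2/9 - 47*u - 70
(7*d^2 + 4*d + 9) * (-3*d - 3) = -21*d^3 - 33*d^2 - 39*d - 27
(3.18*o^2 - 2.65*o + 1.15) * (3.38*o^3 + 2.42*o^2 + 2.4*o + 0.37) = 10.7484*o^5 - 1.2614*o^4 + 5.106*o^3 - 2.4004*o^2 + 1.7795*o + 0.4255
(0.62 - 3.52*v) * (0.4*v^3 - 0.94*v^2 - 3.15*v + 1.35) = -1.408*v^4 + 3.5568*v^3 + 10.5052*v^2 - 6.705*v + 0.837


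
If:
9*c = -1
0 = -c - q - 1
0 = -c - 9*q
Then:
No Solution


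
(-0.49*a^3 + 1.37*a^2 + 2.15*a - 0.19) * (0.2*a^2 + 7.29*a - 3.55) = -0.098*a^5 - 3.2981*a^4 + 12.1568*a^3 + 10.772*a^2 - 9.0176*a + 0.6745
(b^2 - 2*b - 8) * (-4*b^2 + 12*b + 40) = -4*b^4 + 20*b^3 + 48*b^2 - 176*b - 320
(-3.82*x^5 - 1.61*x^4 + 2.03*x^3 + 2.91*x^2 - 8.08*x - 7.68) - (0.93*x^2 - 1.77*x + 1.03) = -3.82*x^5 - 1.61*x^4 + 2.03*x^3 + 1.98*x^2 - 6.31*x - 8.71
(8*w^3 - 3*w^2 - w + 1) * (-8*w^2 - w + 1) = -64*w^5 + 16*w^4 + 19*w^3 - 10*w^2 - 2*w + 1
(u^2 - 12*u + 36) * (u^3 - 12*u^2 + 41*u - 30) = u^5 - 24*u^4 + 221*u^3 - 954*u^2 + 1836*u - 1080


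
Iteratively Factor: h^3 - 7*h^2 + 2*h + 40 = (h - 4)*(h^2 - 3*h - 10) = (h - 5)*(h - 4)*(h + 2)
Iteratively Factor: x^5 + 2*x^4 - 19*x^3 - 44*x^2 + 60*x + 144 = (x + 2)*(x^4 - 19*x^2 - 6*x + 72) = (x - 2)*(x + 2)*(x^3 + 2*x^2 - 15*x - 36) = (x - 2)*(x + 2)*(x + 3)*(x^2 - x - 12) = (x - 2)*(x + 2)*(x + 3)^2*(x - 4)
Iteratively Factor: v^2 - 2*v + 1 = (v - 1)*(v - 1)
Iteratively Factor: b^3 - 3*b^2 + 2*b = (b - 1)*(b^2 - 2*b) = b*(b - 1)*(b - 2)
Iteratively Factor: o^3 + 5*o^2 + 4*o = (o + 1)*(o^2 + 4*o) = o*(o + 1)*(o + 4)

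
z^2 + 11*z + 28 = (z + 4)*(z + 7)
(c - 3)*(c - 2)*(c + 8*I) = c^3 - 5*c^2 + 8*I*c^2 + 6*c - 40*I*c + 48*I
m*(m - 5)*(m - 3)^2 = m^4 - 11*m^3 + 39*m^2 - 45*m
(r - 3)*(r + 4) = r^2 + r - 12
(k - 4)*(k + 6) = k^2 + 2*k - 24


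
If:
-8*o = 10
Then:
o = -5/4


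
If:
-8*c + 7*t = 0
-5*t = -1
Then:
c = 7/40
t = 1/5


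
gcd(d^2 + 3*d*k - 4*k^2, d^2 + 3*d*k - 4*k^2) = d^2 + 3*d*k - 4*k^2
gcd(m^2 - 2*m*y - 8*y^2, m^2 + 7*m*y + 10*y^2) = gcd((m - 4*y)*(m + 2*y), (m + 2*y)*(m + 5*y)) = m + 2*y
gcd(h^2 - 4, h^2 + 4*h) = 1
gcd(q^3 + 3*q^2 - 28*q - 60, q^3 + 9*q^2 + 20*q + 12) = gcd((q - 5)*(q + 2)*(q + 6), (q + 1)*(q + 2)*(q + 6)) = q^2 + 8*q + 12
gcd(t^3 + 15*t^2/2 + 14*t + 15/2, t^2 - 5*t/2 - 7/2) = t + 1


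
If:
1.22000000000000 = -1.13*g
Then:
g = -1.08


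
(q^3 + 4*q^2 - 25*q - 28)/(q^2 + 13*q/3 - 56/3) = 3*(q^2 - 3*q - 4)/(3*q - 8)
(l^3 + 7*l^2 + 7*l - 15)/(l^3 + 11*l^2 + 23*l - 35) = (l + 3)/(l + 7)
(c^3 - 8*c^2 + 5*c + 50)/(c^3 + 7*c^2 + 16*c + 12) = (c^2 - 10*c + 25)/(c^2 + 5*c + 6)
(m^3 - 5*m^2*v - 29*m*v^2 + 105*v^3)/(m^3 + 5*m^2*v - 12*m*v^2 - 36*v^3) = (m^2 - 2*m*v - 35*v^2)/(m^2 + 8*m*v + 12*v^2)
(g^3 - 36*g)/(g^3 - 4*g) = (g^2 - 36)/(g^2 - 4)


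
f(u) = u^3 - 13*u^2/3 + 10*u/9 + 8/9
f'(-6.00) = 161.11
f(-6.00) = -377.78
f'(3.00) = 2.11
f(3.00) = -7.78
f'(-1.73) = 25.08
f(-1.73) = -19.18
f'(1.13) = -4.85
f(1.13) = -1.95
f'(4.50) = 22.86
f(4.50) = 9.26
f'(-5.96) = 159.33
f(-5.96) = -371.37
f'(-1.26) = 16.79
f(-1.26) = -9.39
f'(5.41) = 42.03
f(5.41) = 38.41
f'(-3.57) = 70.29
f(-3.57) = -103.80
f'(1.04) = -4.66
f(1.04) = -1.52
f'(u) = 3*u^2 - 26*u/3 + 10/9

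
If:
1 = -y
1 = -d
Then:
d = -1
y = -1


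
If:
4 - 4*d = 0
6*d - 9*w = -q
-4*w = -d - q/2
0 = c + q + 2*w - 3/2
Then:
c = -73/2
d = 1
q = 30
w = 4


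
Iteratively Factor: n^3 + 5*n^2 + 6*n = (n)*(n^2 + 5*n + 6) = n*(n + 2)*(n + 3)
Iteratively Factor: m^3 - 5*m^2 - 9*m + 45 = (m - 5)*(m^2 - 9) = (m - 5)*(m - 3)*(m + 3)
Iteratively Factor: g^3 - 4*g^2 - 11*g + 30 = (g - 2)*(g^2 - 2*g - 15) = (g - 5)*(g - 2)*(g + 3)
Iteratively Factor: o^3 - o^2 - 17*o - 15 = (o + 3)*(o^2 - 4*o - 5) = (o - 5)*(o + 3)*(o + 1)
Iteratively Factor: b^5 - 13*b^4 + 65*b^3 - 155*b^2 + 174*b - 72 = (b - 3)*(b^4 - 10*b^3 + 35*b^2 - 50*b + 24) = (b - 3)*(b - 1)*(b^3 - 9*b^2 + 26*b - 24) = (b - 3)^2*(b - 1)*(b^2 - 6*b + 8) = (b - 3)^2*(b - 2)*(b - 1)*(b - 4)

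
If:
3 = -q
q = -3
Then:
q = -3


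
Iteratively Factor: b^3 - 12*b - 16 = (b - 4)*(b^2 + 4*b + 4) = (b - 4)*(b + 2)*(b + 2)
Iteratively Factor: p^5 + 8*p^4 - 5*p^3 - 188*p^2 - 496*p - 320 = (p + 4)*(p^4 + 4*p^3 - 21*p^2 - 104*p - 80) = (p + 4)^2*(p^3 - 21*p - 20) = (p + 1)*(p + 4)^2*(p^2 - p - 20) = (p + 1)*(p + 4)^3*(p - 5)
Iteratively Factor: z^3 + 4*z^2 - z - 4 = (z - 1)*(z^2 + 5*z + 4) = (z - 1)*(z + 4)*(z + 1)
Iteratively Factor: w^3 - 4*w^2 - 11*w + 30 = (w + 3)*(w^2 - 7*w + 10) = (w - 2)*(w + 3)*(w - 5)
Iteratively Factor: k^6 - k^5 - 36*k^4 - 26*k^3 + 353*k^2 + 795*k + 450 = (k - 5)*(k^5 + 4*k^4 - 16*k^3 - 106*k^2 - 177*k - 90) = (k - 5)*(k + 1)*(k^4 + 3*k^3 - 19*k^2 - 87*k - 90) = (k - 5)*(k + 1)*(k + 3)*(k^3 - 19*k - 30) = (k - 5)*(k + 1)*(k + 2)*(k + 3)*(k^2 - 2*k - 15) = (k - 5)*(k + 1)*(k + 2)*(k + 3)^2*(k - 5)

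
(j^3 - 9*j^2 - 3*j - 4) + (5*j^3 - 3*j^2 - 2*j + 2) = 6*j^3 - 12*j^2 - 5*j - 2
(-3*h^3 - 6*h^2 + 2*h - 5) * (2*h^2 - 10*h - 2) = -6*h^5 + 18*h^4 + 70*h^3 - 18*h^2 + 46*h + 10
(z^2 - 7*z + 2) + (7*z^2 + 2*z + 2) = 8*z^2 - 5*z + 4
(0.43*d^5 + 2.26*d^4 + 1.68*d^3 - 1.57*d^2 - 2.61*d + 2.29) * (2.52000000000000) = 1.0836*d^5 + 5.6952*d^4 + 4.2336*d^3 - 3.9564*d^2 - 6.5772*d + 5.7708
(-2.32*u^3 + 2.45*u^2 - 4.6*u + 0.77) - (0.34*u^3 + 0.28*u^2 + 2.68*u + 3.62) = -2.66*u^3 + 2.17*u^2 - 7.28*u - 2.85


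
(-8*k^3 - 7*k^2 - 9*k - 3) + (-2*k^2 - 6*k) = -8*k^3 - 9*k^2 - 15*k - 3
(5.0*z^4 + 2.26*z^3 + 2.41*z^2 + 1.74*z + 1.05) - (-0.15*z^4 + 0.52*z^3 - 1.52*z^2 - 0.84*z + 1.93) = 5.15*z^4 + 1.74*z^3 + 3.93*z^2 + 2.58*z - 0.88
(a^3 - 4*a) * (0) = 0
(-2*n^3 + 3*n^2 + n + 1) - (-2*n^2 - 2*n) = -2*n^3 + 5*n^2 + 3*n + 1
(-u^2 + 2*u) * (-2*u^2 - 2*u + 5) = 2*u^4 - 2*u^3 - 9*u^2 + 10*u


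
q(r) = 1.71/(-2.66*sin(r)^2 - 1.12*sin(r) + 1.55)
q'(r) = 1.71*(5.32*sin(r)*cos(r) + 1.12*cos(r))/(-2.66*sin(r)^2 - 1.12*sin(r) + 1.55)^2 = (9.0972*sin(r) + 1.9152)*cos(r)/(2.66*sin(r)^2 + 1.12*sin(r) - 1.55)^2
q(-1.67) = 55.91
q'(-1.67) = 755.64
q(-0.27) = 1.03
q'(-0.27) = -0.18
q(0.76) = -3.53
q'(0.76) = 25.31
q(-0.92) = 2.26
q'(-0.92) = -5.62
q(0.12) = 1.24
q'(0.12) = 1.57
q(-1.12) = 4.24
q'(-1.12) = -16.83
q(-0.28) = 1.03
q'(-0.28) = -0.21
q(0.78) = -3.09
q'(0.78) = 19.30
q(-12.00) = 9.33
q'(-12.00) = 170.89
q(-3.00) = 1.03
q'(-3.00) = -0.23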